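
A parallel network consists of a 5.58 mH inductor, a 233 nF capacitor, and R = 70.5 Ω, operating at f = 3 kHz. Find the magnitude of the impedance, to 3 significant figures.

66.3 Ω

ω = 2πf = 18850 rad/s
X_L = ωL = 105 Ω
X_C = 1/(ωC) = 228 Ω
Parallel: admittances add. Y = 1/R + 1/(jωL) + jωC
Y = (0.0142 − j0.00512) S
|Y| = 0.0151 S → |Z| = 1/|Y| = 66.3 Ω, ∠Z = −∠Y = 19.8°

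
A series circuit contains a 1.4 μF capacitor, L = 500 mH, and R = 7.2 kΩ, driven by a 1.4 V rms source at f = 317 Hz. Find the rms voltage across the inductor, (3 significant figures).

ω = 2πf = 1992 rad/s
X_L = ωL = 996 Ω
X_C = 1/(ωC) = 359 Ω
Net reactance X = X_L − X_C = 637 Ω
Z = 7200 + j637 Ω
|Z| = √(7200² + 637²) = 7230 Ω
I = V/|Z| = 194 μA
V_L = I·|Z_L| = 0.000194 × 996 = 0.193 V

0.193 V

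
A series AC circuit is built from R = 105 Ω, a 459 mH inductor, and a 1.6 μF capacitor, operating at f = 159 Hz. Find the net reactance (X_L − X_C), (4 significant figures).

-167.1 Ω

ω = 2πf = 999.0 rad/s
X_L = ωL = 458.6 Ω
X_C = 1/(ωC) = 625.6 Ω
X = 458.6 − 625.6 = -167.1 Ω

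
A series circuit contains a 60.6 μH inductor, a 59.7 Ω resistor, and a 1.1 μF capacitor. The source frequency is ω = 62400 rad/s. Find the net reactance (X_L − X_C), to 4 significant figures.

X_L = ωL = 3.781 Ω
X_C = 1/(ωC) = 14.57 Ω
X = 3.781 − 14.57 = -10.79 Ω

-10.79 Ω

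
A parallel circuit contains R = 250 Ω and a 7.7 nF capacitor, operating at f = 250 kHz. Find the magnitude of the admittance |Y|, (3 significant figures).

ω = 2πf = 1.571e+06 rad/s
X_C = 1/(ωC) = 82.7 Ω
Parallel: admittances add. Y = 1/R + jωC
Y = (0.00400 + j0.0121) S
|Y| = 0.0127 S → |Z| = 1/|Y| = 78.5 Ω, ∠Z = −∠Y = -71.7°

12.7 mS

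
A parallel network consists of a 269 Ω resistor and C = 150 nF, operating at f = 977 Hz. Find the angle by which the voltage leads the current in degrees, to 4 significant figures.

ω = 2πf = 6139 rad/s
X_C = 1/(ωC) = 1086 Ω
Parallel: admittances add. Y = 1/R + jωC
Y = (0.003717 + j0.0009208) S
|Y| = 0.003830 S → |Z| = 1/|Y| = 261.1 Ω, ∠Z = −∠Y = -13.91°

-13.91°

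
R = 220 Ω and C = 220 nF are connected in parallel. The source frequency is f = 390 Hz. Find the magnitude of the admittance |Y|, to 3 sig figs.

4.58 mS

ω = 2πf = 2450 rad/s
X_C = 1/(ωC) = 1850 Ω
Parallel: admittances add. Y = 1/R + jωC
Y = (0.00455 + j0.000539) S
|Y| = 0.00458 S → |Z| = 1/|Y| = 218 Ω, ∠Z = −∠Y = -6.76°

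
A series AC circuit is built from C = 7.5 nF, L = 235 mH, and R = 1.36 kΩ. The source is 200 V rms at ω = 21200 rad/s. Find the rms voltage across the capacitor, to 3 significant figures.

X_L = ωL = 4980 Ω
X_C = 1/(ωC) = 6290 Ω
Net reactance X = X_L − X_C = -1310 Ω
Z = 1360 − j1310 Ω
|Z| = √(1360² + 1310²) = 1890 Ω
I = V/|Z| = 106 mA
V_C = I·|Z_C| = 0.106 × 6290 = 667 V

667 V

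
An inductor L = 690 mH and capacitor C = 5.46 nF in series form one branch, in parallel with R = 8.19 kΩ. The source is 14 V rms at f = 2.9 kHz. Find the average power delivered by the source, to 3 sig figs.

23.9 mW

ω = 2πf = 18220 rad/s
X_L = ωL = 12600 Ω
X_C = 1/(ωC) = 10100 Ω
Branch 1: Z₁ = R = 8190 Ω
Branch 2 (series LC): Z₂ = j(X_L − X_C) = j2520 Ω
Parallel: Z = Z₁Z₂/(Z₁+Z₂), |Z| = 2410 Ω, ∠Z = 72.9°
I = V/|Z| = 5.81 mA
P = VI cos φ = 14 × 0.00581 × cos(72.9°) = 23.9 mW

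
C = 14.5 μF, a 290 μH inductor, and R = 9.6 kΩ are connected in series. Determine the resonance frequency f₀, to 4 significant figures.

ω₀ = 1/√(LC) = 1/√(0.00029 × 1.45e-05) = 15420 rad/s
f₀ = ω₀/(2π) = 2.454 kHz

2.454 kHz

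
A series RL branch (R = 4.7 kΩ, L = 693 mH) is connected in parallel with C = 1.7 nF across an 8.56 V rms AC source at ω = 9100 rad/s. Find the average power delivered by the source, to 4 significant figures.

X_L = ωL = 6306 Ω
X_C = 1/(ωC) = 64640 Ω
Branch 1 (R+jX_L): Z₁ = 4700 + j6306 Ω, |Z₁| = 7865 Ω
Branch 2 (−jX_C): Z₂ = −j64640 Ω
Parallel: Z = Z₁Z₂/(Z₁+Z₂), |Z| = 8687 Ω, ∠Z = 48.70°
I = V/|Z| = 985.4 μA
P = VI cos φ = 8.56 × 0.0009854 × cos(48.70°) = 5.567 mW

5.567 mW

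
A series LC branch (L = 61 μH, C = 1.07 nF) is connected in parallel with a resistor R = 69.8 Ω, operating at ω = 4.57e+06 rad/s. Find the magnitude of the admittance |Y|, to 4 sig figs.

19.66 mS

X_L = ωL = 278.8 Ω
X_C = 1/(ωC) = 204.5 Ω
Branch 1: Z₁ = R = 69.80 Ω
Branch 2 (series LC): Z₂ = j(X_L − X_C) = j74.27 Ω
Parallel: Z = Z₁Z₂/(Z₁+Z₂), |Z| = 50.86 Ω, ∠Z = 43.22°
|Y| = 1/|Z| = 19.66 mS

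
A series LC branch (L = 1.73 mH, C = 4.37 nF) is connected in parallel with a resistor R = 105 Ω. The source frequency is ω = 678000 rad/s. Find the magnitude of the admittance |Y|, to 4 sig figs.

9.599 mS

X_L = ωL = 1173 Ω
X_C = 1/(ωC) = 337.5 Ω
Branch 1: Z₁ = R = 105.0 Ω
Branch 2 (series LC): Z₂ = j(X_L − X_C) = j835.4 Ω
Parallel: Z = Z₁Z₂/(Z₁+Z₂), |Z| = 104.2 Ω, ∠Z = 7.164°
|Y| = 1/|Z| = 9.599 mS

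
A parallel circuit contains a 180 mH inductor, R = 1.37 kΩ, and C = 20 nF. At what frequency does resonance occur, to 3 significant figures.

2.65 kHz

ω₀ = 1/√(LC) = 1/√(0.18 × 2e-08) = 16670 rad/s
f₀ = ω₀/(2π) = 2.65 kHz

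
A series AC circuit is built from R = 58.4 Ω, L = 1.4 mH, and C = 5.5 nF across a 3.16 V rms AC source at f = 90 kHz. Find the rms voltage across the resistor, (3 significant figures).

0.390 V

ω = 2πf = 565500 rad/s
X_L = ωL = 792 Ω
X_C = 1/(ωC) = 322 Ω
Net reactance X = X_L − X_C = 470 Ω
Z = 58.4 + j470 Ω
|Z| = √(58.4² + 470²) = 474 Ω
I = V/|Z| = 6.67 mA
V_R = I·|Z_R| = 0.00667 × 58.4 = 0.390 V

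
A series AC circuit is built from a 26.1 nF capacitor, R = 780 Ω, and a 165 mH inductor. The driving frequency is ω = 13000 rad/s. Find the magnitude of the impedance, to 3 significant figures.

1120 Ω

X_L = ωL = 2140 Ω
X_C = 1/(ωC) = 2950 Ω
Net reactance X = X_L − X_C = -802 Ω
Z = 780 − j802 Ω
|Z| = √(780² + 802²) = 1120 Ω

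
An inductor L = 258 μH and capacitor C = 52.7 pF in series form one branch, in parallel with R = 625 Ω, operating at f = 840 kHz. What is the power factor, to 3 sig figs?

0.963

ω = 2πf = 5.278e+06 rad/s
X_L = ωL = 1360 Ω
X_C = 1/(ωC) = 3600 Ω
Branch 1: Z₁ = R = 625 Ω
Branch 2 (series LC): Z₂ = j(X_L − X_C) = −j2230 Ω
Parallel: Z = Z₁Z₂/(Z₁+Z₂), |Z| = 602 Ω, ∠Z = -15.6°
cos φ = cos(-15.6°) = 0.963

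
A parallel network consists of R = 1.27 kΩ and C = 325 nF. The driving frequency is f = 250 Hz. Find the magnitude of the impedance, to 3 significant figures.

1070 Ω

ω = 2πf = 1571 rad/s
X_C = 1/(ωC) = 1960 Ω
Parallel: admittances add. Y = 1/R + jωC
Y = (0.000787 + j0.000511) S
|Y| = 0.000938 S → |Z| = 1/|Y| = 1070 Ω, ∠Z = −∠Y = -33.0°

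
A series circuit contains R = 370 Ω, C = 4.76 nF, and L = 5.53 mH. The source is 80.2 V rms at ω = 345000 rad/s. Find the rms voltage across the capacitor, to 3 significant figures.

36.2 V

X_L = ωL = 1910 Ω
X_C = 1/(ωC) = 609 Ω
Net reactance X = X_L − X_C = 1300 Ω
Z = 370 + j1300 Ω
|Z| = √(370² + 1300²) = 1350 Ω
I = V/|Z| = 59.4 mA
V_C = I·|Z_C| = 0.0594 × 609 = 36.2 V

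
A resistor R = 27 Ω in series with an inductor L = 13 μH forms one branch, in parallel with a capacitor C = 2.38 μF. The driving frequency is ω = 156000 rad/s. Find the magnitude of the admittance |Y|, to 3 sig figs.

370 mS

X_L = ωL = 2.03 Ω
X_C = 1/(ωC) = 2.69 Ω
Branch 1 (R+jX_L): Z₁ = 27.0 + j2.03 Ω, |Z₁| = 27.1 Ω
Branch 2 (−jX_C): Z₂ = −j2.69 Ω
Parallel: Z = Z₁Z₂/(Z₁+Z₂), |Z| = 2.70 Ω, ∠Z = -84.3°
|Y| = 1/|Z| = 370 mS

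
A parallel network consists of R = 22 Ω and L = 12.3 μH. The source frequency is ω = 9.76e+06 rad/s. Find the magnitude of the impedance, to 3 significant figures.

21.6 Ω

X_L = ωL = 120 Ω
Parallel: admittances add. Y = 1/R + 1/(jωL)
Y = (0.0455 − j0.00833) S
|Y| = 0.0462 S → |Z| = 1/|Y| = 21.6 Ω, ∠Z = −∠Y = 10.4°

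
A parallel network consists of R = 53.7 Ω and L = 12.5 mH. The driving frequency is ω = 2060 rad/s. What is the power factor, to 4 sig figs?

0.4324

X_L = ωL = 25.75 Ω
Parallel: admittances add. Y = 1/R + 1/(jωL)
Y = (0.01862 − j0.03883) S
|Y| = 0.04307 S → |Z| = 1/|Y| = 23.22 Ω, ∠Z = −∠Y = 64.38°
cos φ = cos(64.38°) = 0.4324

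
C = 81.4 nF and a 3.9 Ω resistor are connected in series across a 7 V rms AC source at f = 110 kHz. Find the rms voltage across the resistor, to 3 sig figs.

1.50 V

ω = 2πf = 691200 rad/s
X_C = 1/(ωC) = 17.8 Ω
Z = 3.90 − j17.8 Ω
|Z| = √(3.90² + 17.8²) = 18.2 Ω
I = V/|Z| = 385 mA
V_R = I·|Z_R| = 0.385 × 3.90 = 1.50 V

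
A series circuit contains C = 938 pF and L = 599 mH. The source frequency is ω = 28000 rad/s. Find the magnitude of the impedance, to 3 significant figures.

X_L = ωL = 16800 Ω
X_C = 1/(ωC) = 38100 Ω
Net reactance X = X_L − X_C = -21300 Ω
Z = − j21300 Ω
|Z| = √(0² + 21300²) = 21300 Ω

21300 Ω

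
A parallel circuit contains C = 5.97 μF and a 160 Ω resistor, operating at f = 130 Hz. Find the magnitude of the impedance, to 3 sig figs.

126 Ω

ω = 2πf = 816.8 rad/s
X_C = 1/(ωC) = 205 Ω
Parallel: admittances add. Y = 1/R + jωC
Y = (0.00625 + j0.00488) S
|Y| = 0.00793 S → |Z| = 1/|Y| = 126 Ω, ∠Z = −∠Y = -38.0°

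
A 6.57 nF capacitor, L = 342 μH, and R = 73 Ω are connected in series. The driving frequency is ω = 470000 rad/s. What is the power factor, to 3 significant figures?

0.409

X_L = ωL = 161 Ω
X_C = 1/(ωC) = 324 Ω
Net reactance X = X_L − X_C = -163 Ω
Z = 73.0 − j163 Ω
|Z| = √(73.0² + 163²) = 179 Ω
∠Z = arctan(-163/73.0) = -65.9°
cos φ = cos(-65.9°) = 0.409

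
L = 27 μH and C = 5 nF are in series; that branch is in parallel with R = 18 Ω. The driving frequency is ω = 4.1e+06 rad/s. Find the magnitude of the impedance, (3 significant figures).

17.3 Ω

X_L = ωL = 111 Ω
X_C = 1/(ωC) = 48.8 Ω
Branch 1: Z₁ = R = 18.0 Ω
Branch 2 (series LC): Z₂ = j(X_L − X_C) = j61.9 Ω
Parallel: Z = Z₁Z₂/(Z₁+Z₂), |Z| = 17.3 Ω, ∠Z = 16.2°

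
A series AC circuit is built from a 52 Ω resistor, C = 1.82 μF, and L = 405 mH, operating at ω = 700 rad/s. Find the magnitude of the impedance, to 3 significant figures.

X_L = ωL = 284 Ω
X_C = 1/(ωC) = 785 Ω
Net reactance X = X_L − X_C = -501 Ω
Z = 52.0 − j501 Ω
|Z| = √(52.0² + 501²) = 504 Ω

504 Ω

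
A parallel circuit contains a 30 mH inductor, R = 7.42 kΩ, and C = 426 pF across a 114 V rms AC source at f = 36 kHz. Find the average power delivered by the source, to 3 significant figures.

1.75 W

ω = 2πf = 226200 rad/s
X_L = ωL = 6790 Ω
X_C = 1/(ωC) = 10400 Ω
Parallel: admittances add. Y = 1/R + 1/(jωL) + jωC
Y = (0.000135 − j5.1e-05) S
|Y| = 0.000144 S → |Z| = 1/|Y| = 6940 Ω, ∠Z = −∠Y = 20.7°
I = V/|Z| = 16.4 mA
P = VI cos φ = 114 × 0.0164 × cos(20.7°) = 1.75 W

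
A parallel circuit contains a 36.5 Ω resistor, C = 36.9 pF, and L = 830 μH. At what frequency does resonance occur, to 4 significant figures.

909.4 kHz

ω₀ = 1/√(LC) = 1/√(0.00083 × 3.69e-11) = 5.714e+06 rad/s
f₀ = ω₀/(2π) = 909.4 kHz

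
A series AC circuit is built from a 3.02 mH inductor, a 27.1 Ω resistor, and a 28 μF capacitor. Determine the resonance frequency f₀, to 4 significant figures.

547.3 Hz

ω₀ = 1/√(LC) = 1/√(0.00302 × 2.8e-05) = 3439 rad/s
f₀ = ω₀/(2π) = 547.3 Hz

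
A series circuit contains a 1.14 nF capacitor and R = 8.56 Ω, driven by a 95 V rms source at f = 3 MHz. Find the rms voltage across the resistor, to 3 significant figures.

ω = 2πf = 1.885e+07 rad/s
X_C = 1/(ωC) = 46.5 Ω
Z = 8.56 − j46.5 Ω
|Z| = √(8.56² + 46.5²) = 47.3 Ω
I = V/|Z| = 2.01 A
V_R = I·|Z_R| = 2.01 × 8.56 = 17.2 V

17.2 V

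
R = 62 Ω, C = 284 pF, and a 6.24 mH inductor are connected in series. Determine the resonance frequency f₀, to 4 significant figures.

119.6 kHz

ω₀ = 1/√(LC) = 1/√(0.00624 × 2.84e-10) = 751200 rad/s
f₀ = ω₀/(2π) = 119.6 kHz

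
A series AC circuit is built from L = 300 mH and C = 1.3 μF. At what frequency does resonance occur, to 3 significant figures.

255 Hz

ω₀ = 1/√(LC) = 1/√(0.3 × 1.3e-06) = 1601 rad/s
f₀ = ω₀/(2π) = 255 Hz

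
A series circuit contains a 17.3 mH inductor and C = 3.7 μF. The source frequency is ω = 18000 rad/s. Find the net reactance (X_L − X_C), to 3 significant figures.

296 Ω

X_L = ωL = 311 Ω
X_C = 1/(ωC) = 15.0 Ω
X = 311 − 15.0 = 296 Ω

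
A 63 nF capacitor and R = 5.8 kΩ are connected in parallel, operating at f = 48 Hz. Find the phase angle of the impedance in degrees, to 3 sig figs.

-6.29°

ω = 2πf = 301.6 rad/s
X_C = 1/(ωC) = 52600 Ω
Parallel: admittances add. Y = 1/R + jωC
Y = (0.000172 + j1.9e-05) S
|Y| = 0.000173 S → |Z| = 1/|Y| = 5770 Ω, ∠Z = −∠Y = -6.29°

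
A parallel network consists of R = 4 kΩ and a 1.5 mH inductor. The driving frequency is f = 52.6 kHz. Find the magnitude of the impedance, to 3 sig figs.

492 Ω

ω = 2πf = 330500 rad/s
X_L = ωL = 496 Ω
Parallel: admittances add. Y = 1/R + 1/(jωL)
Y = (0.000250 − j0.00202) S
|Y| = 0.00203 S → |Z| = 1/|Y| = 492 Ω, ∠Z = −∠Y = 82.9°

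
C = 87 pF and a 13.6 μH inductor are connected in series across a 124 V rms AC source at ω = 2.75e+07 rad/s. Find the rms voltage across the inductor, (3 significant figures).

1050 V

X_L = ωL = 374 Ω
X_C = 1/(ωC) = 418 Ω
Net reactance X = X_L − X_C = -44.0 Ω
Z = − j44.0 Ω
|Z| = √(0² + 44.0²) = 44.0 Ω
I = V/|Z| = 2.82 A
V_L = I·|Z_L| = 2.82 × 374 = 1050 V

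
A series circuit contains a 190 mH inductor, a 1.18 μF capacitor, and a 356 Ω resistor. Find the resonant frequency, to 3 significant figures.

336 Hz

ω₀ = 1/√(LC) = 1/√(0.19 × 1.18e-06) = 2112 rad/s
f₀ = ω₀/(2π) = 336 Hz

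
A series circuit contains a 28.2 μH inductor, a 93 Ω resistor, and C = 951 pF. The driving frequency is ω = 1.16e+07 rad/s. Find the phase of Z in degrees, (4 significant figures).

68.53°

X_L = ωL = 327.1 Ω
X_C = 1/(ωC) = 90.65 Ω
Net reactance X = X_L − X_C = 236.5 Ω
Z = 93.00 + j236.5 Ω
|Z| = √(93.00² + 236.5²) = 254.1 Ω
∠Z = arctan(236.5/93.00) = 68.53°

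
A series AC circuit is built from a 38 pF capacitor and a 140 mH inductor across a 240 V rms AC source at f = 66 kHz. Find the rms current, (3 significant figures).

ω = 2πf = 414700 rad/s
X_L = ωL = 58100 Ω
X_C = 1/(ωC) = 63500 Ω
Net reactance X = X_L − X_C = -5400 Ω
Z = − j5400 Ω
|Z| = √(0² + 5400²) = 5400 Ω
I = V/|Z| = 240/5400 = 44.4 mA

44.4 mA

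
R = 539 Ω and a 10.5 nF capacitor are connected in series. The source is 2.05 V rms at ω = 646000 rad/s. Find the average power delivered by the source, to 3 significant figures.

7.25 mW

X_C = 1/(ωC) = 147 Ω
Z = 539 − j147 Ω
|Z| = √(539² + 147²) = 559 Ω
∠Z = arctan(-147/539) = -15.3°
I = V/|Z| = 3.67 mA
P = VI cos φ = 2.05 × 0.00367 × cos(-15.3°) = 7.25 mW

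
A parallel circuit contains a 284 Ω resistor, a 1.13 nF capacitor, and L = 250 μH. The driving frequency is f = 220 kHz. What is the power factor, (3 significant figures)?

0.935

ω = 2πf = 1.382e+06 rad/s
X_L = ωL = 346 Ω
X_C = 1/(ωC) = 640 Ω
Parallel: admittances add. Y = 1/R + 1/(jωL) + jωC
Y = (0.00352 − j0.00133) S
|Y| = 0.00376 S → |Z| = 1/|Y| = 266 Ω, ∠Z = −∠Y = 20.7°
cos φ = cos(20.7°) = 0.935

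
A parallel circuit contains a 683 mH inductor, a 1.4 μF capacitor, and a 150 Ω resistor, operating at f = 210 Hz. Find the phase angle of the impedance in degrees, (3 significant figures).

-6.31°

ω = 2πf = 1319 rad/s
X_L = ωL = 901 Ω
X_C = 1/(ωC) = 541 Ω
Parallel: admittances add. Y = 1/R + 1/(jωL) + jωC
Y = (0.00667 + j0.000738) S
|Y| = 0.00671 S → |Z| = 1/|Y| = 149 Ω, ∠Z = −∠Y = -6.31°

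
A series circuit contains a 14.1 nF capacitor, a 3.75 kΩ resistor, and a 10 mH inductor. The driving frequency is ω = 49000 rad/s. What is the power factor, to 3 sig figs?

X_L = ωL = 490 Ω
X_C = 1/(ωC) = 1450 Ω
Net reactance X = X_L − X_C = -957 Ω
Z = 3750 − j957 Ω
|Z| = √(3750² + 957²) = 3870 Ω
∠Z = arctan(-957/3750) = -14.3°
cos φ = cos(-14.3°) = 0.969

0.969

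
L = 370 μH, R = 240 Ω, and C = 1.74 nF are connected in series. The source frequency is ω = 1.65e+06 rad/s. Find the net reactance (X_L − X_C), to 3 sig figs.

262 Ω

X_L = ωL = 610 Ω
X_C = 1/(ωC) = 348 Ω
X = 610 − 348 = 262 Ω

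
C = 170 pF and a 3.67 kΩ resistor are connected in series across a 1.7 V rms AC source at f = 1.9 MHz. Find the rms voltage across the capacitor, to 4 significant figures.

ω = 2πf = 1.194e+07 rad/s
X_C = 1/(ωC) = 492.7 Ω
Z = 3670 − j492.7 Ω
|Z| = √(3670² + 492.7²) = 3703 Ω
I = V/|Z| = 459.1 μA
V_C = I·|Z_C| = 0.0004591 × 492.7 = 0.2262 V

0.2262 V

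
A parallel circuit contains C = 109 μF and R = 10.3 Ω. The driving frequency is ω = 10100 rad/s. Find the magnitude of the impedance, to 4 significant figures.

X_C = 1/(ωC) = 0.9083 Ω
Parallel: admittances add. Y = 1/R + jωC
Y = (0.09709 + j1.101) S
|Y| = 1.105 S → |Z| = 1/|Y| = 0.9048 Ω, ∠Z = −∠Y = -84.96°

0.9048 Ω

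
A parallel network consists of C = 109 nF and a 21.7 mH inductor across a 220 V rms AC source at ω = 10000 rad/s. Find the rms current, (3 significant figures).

X_L = ωL = 217 Ω
X_C = 1/(ωC) = 917 Ω
Parallel: admittances add. Y = 1/(jωL) + jωC
Y = (0 − j0.00352) S
|Y| = 0.00352 S → |Z| = 1/|Y| = 284 Ω, ∠Z = −∠Y = 90.0°
I = V/|Z| = 220/284 = 774 mA

774 mA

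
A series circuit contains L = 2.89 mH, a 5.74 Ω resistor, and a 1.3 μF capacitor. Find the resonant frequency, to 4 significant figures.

ω₀ = 1/√(LC) = 1/√(0.00289 × 1.3e-06) = 16310 rad/s
f₀ = ω₀/(2π) = 2.597 kHz

2.597 kHz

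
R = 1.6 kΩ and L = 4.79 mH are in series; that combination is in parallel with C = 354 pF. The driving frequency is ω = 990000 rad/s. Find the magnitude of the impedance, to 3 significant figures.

X_L = ωL = 4740 Ω
X_C = 1/(ωC) = 2850 Ω
Branch 1 (R+jX_L): Z₁ = 1600 + j4740 Ω, |Z₁| = 5000 Ω
Branch 2 (−jX_C): Z₂ = −j2850 Ω
Parallel: Z = Z₁Z₂/(Z₁+Z₂), |Z| = 5770 Ω, ∠Z = -68.4°

5770 Ω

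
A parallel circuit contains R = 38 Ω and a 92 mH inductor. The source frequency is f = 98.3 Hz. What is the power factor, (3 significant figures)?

0.831

ω = 2πf = 617.6 rad/s
X_L = ωL = 56.8 Ω
Parallel: admittances add. Y = 1/R + 1/(jωL)
Y = (0.0263 − j0.0176) S
|Y| = 0.0317 S → |Z| = 1/|Y| = 31.6 Ω, ∠Z = −∠Y = 33.8°
cos φ = cos(33.8°) = 0.831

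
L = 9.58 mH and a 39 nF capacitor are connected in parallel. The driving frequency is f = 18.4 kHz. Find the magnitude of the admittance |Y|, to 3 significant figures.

ω = 2πf = 115600 rad/s
X_L = ωL = 1110 Ω
X_C = 1/(ωC) = 222 Ω
Parallel: admittances add. Y = 1/(jωL) + jωC
Y = (0 + j0.00361) S
|Y| = 0.00361 S → |Z| = 1/|Y| = 277 Ω, ∠Z = −∠Y = -90.0°

3.61 mS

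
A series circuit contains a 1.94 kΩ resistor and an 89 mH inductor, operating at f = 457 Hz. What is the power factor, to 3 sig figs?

0.991

ω = 2πf = 2871 rad/s
X_L = ωL = 256 Ω
Z = 1940 + j256 Ω
|Z| = √(1940² + 256²) = 1960 Ω
∠Z = arctan(256/1940) = 7.50°
cos φ = cos(7.50°) = 0.991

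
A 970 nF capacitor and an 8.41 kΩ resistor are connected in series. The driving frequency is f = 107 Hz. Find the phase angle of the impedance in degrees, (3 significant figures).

-10.3°

ω = 2πf = 672.3 rad/s
X_C = 1/(ωC) = 1530 Ω
Z = 8410 − j1530 Ω
|Z| = √(8410² + 1530²) = 8550 Ω
∠Z = arctan(-1530/8410) = -10.3°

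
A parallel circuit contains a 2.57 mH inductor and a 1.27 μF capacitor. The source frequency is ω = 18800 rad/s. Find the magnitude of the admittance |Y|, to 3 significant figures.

X_L = ωL = 48.3 Ω
X_C = 1/(ωC) = 41.9 Ω
Parallel: admittances add. Y = 1/(jωL) + jωC
Y = (0 + j0.00318) S
|Y| = 0.00318 S → |Z| = 1/|Y| = 315 Ω, ∠Z = −∠Y = -90.0°

3.18 mS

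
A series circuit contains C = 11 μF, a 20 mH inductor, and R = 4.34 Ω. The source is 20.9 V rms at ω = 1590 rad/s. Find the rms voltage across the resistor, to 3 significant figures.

X_L = ωL = 31.8 Ω
X_C = 1/(ωC) = 57.2 Ω
Net reactance X = X_L − X_C = -25.4 Ω
Z = 4.34 − j25.4 Ω
|Z| = √(4.34² + 25.4²) = 25.7 Ω
I = V/|Z| = 812 mA
V_R = I·|Z_R| = 0.812 × 4.34 = 3.52 V

3.52 V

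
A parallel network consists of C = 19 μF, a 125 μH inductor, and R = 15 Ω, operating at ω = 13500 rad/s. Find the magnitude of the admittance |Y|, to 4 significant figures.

X_L = ωL = 1.688 Ω
X_C = 1/(ωC) = 3.899 Ω
Parallel: admittances add. Y = 1/R + 1/(jωL) + jωC
Y = (0.06667 − j0.3361) S
|Y| = 0.3426 S → |Z| = 1/|Y| = 2.919 Ω, ∠Z = −∠Y = 78.78°

342.6 mS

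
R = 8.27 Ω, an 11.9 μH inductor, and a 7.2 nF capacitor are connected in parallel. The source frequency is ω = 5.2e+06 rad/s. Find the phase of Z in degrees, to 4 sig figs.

-9.981°

X_L = ωL = 61.88 Ω
X_C = 1/(ωC) = 26.71 Ω
Parallel: admittances add. Y = 1/R + 1/(jωL) + jωC
Y = (0.1209 + j0.02128) S
|Y| = 0.1228 S → |Z| = 1/|Y| = 8.145 Ω, ∠Z = −∠Y = -9.981°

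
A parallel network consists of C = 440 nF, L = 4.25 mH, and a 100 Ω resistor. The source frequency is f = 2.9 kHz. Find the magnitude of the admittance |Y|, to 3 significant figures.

11.1 mS

ω = 2πf = 18220 rad/s
X_L = ωL = 77.4 Ω
X_C = 1/(ωC) = 125 Ω
Parallel: admittances add. Y = 1/R + 1/(jωL) + jωC
Y = (0.0100 − j0.00490) S
|Y| = 0.0111 S → |Z| = 1/|Y| = 89.8 Ω, ∠Z = −∠Y = 26.1°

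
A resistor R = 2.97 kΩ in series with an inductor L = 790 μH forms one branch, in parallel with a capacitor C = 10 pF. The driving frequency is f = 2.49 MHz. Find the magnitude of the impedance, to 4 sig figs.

ω = 2πf = 1.565e+07 rad/s
X_L = ωL = 12360 Ω
X_C = 1/(ωC) = 6392 Ω
Branch 1 (R+jX_L): Z₁ = 2970 + j12360 Ω, |Z₁| = 12710 Ω
Branch 2 (−jX_C): Z₂ = −j6392 Ω
Parallel: Z = Z₁Z₂/(Z₁+Z₂), |Z| = 12190 Ω, ∠Z = -77.05°

12190 Ω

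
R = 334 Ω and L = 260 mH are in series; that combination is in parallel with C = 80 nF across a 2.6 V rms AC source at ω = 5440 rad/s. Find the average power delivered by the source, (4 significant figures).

1.069 mW

X_L = ωL = 1414 Ω
X_C = 1/(ωC) = 2298 Ω
Branch 1 (R+jX_L): Z₁ = 334.0 + j1414 Ω, |Z₁| = 1453 Ω
Branch 2 (−jX_C): Z₂ = −j2298 Ω
Parallel: Z = Z₁Z₂/(Z₁+Z₂), |Z| = 3536 Ω, ∠Z = 56.00°
I = V/|Z| = 735.3 μA
P = VI cos φ = 2.6 × 0.0007353 × cos(56.00°) = 1.069 mW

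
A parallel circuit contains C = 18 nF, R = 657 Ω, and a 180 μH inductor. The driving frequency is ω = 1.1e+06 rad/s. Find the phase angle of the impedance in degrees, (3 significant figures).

X_L = ωL = 198 Ω
X_C = 1/(ωC) = 50.5 Ω
Parallel: admittances add. Y = 1/R + 1/(jωL) + jωC
Y = (0.00152 + j0.0147) S
|Y| = 0.0148 S → |Z| = 1/|Y| = 67.4 Ω, ∠Z = −∠Y = -84.1°

-84.1°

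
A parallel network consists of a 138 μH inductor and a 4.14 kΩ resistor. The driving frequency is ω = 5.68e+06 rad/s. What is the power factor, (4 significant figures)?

0.1860

X_L = ωL = 783.8 Ω
Parallel: admittances add. Y = 1/R + 1/(jωL)
Y = (0.0002415 − j0.001276) S
|Y| = 0.001298 S → |Z| = 1/|Y| = 770.2 Ω, ∠Z = −∠Y = 79.28°
cos φ = cos(79.28°) = 0.1860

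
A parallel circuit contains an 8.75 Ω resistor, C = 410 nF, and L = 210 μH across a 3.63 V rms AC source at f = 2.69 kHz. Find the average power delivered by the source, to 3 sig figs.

ω = 2πf = 16900 rad/s
X_L = ωL = 3.55 Ω
X_C = 1/(ωC) = 144 Ω
Parallel: admittances add. Y = 1/R + 1/(jωL) + jωC
Y = (0.114 − j0.275) S
|Y| = 0.298 S → |Z| = 1/|Y| = 3.36 Ω, ∠Z = −∠Y = 67.4°
I = V/|Z| = 1.08 A
P = VI cos φ = 3.63 × 1.08 × cos(67.4°) = 1.51 W

1.51 W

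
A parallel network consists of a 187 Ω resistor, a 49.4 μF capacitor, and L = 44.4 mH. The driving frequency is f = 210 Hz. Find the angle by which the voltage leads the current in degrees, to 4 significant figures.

ω = 2πf = 1319 rad/s
X_L = ωL = 58.58 Ω
X_C = 1/(ωC) = 15.34 Ω
Parallel: admittances add. Y = 1/R + 1/(jωL) + jωC
Y = (0.005348 + j0.04811) S
|Y| = 0.04841 S → |Z| = 1/|Y| = 20.66 Ω, ∠Z = −∠Y = -83.66°

-83.66°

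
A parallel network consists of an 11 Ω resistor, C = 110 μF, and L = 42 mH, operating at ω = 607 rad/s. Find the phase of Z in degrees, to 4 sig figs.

X_L = ωL = 25.49 Ω
X_C = 1/(ωC) = 14.98 Ω
Parallel: admittances add. Y = 1/R + 1/(jωL) + jωC
Y = (0.09091 + j0.02755) S
|Y| = 0.09499 S → |Z| = 1/|Y| = 10.53 Ω, ∠Z = −∠Y = -16.86°

-16.86°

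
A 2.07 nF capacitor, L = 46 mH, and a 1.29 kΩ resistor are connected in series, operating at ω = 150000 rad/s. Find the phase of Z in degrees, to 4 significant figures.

70.68°

X_L = ωL = 6900 Ω
X_C = 1/(ωC) = 3221 Ω
Net reactance X = X_L − X_C = 3679 Ω
Z = 1290 + j3679 Ω
|Z| = √(1290² + 3679²) = 3899 Ω
∠Z = arctan(3679/1290) = 70.68°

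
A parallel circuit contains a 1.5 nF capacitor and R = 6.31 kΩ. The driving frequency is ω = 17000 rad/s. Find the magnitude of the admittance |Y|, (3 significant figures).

X_C = 1/(ωC) = 39200 Ω
Parallel: admittances add. Y = 1/R + jωC
Y = (0.000158 + j2.55e-05) S
|Y| = 0.000161 S → |Z| = 1/|Y| = 6230 Ω, ∠Z = −∠Y = -9.14°

161 μS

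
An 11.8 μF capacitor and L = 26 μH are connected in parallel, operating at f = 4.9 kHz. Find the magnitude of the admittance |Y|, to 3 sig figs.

ω = 2πf = 30790 rad/s
X_L = ωL = 0.800 Ω
X_C = 1/(ωC) = 2.75 Ω
Parallel: admittances add. Y = 1/(jωL) + jωC
Y = (0 − j0.886) S
|Y| = 0.886 S → |Z| = 1/|Y| = 1.13 Ω, ∠Z = −∠Y = 90.0°

886 mS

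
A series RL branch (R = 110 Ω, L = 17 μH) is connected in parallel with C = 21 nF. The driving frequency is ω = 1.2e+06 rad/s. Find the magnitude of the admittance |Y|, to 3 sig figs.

X_L = ωL = 20.4 Ω
X_C = 1/(ωC) = 39.7 Ω
Branch 1 (R+jX_L): Z₁ = 110 + j20.4 Ω, |Z₁| = 112 Ω
Branch 2 (−jX_C): Z₂ = −j39.7 Ω
Parallel: Z = Z₁Z₂/(Z₁+Z₂), |Z| = 39.8 Ω, ∠Z = -69.6°
|Y| = 1/|Z| = 25.2 mS

25.2 mS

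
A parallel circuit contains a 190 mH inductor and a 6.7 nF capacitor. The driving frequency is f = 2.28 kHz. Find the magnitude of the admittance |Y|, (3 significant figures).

271 μS

ω = 2πf = 14330 rad/s
X_L = ωL = 2720 Ω
X_C = 1/(ωC) = 10400 Ω
Parallel: admittances add. Y = 1/(jωL) + jωC
Y = (0 − j0.000271) S
|Y| = 0.000271 S → |Z| = 1/|Y| = 3680 Ω, ∠Z = −∠Y = 90.0°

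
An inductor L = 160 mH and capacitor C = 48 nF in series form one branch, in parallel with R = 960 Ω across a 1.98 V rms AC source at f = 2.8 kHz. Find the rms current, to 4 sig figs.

ω = 2πf = 17590 rad/s
X_L = ωL = 2815 Ω
X_C = 1/(ωC) = 1184 Ω
Branch 1: Z₁ = R = 960.0 Ω
Branch 2 (series LC): Z₂ = j(X_L − X_C) = j1631 Ω
Parallel: Z = Z₁Z₂/(Z₁+Z₂), |Z| = 827.3 Ω, ∠Z = 30.49°
I = V/|Z| = 1.98/827.3 = 2.393 mA

2.393 mA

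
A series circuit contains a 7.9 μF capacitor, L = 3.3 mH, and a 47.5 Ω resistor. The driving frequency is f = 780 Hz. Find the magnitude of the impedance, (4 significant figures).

48.47 Ω

ω = 2πf = 4901 rad/s
X_L = ωL = 16.17 Ω
X_C = 1/(ωC) = 25.83 Ω
Net reactance X = X_L − X_C = -9.656 Ω
Z = 47.50 − j9.656 Ω
|Z| = √(47.50² + 9.656²) = 48.47 Ω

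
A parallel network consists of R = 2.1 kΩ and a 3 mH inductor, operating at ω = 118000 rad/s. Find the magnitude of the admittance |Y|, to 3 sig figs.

X_L = ωL = 354 Ω
Parallel: admittances add. Y = 1/R + 1/(jωL)
Y = (0.000476 − j0.00282) S
|Y| = 0.00286 S → |Z| = 1/|Y| = 349 Ω, ∠Z = −∠Y = 80.4°

2.86 mS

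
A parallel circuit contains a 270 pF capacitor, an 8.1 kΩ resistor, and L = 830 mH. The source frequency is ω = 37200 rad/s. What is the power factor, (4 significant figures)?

X_L = ωL = 30880 Ω
X_C = 1/(ωC) = 99560 Ω
Parallel: admittances add. Y = 1/R + 1/(jωL) + jωC
Y = (0.0001235 − j2.234e-05) S
|Y| = 0.0001255 S → |Z| = 1/|Y| = 7971 Ω, ∠Z = −∠Y = 10.26°
cos φ = cos(10.26°) = 0.9840

0.9840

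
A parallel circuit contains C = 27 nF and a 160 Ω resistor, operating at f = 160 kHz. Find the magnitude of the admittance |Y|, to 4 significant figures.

ω = 2πf = 1.005e+06 rad/s
X_C = 1/(ωC) = 36.84 Ω
Parallel: admittances add. Y = 1/R + jωC
Y = (0.006250 + j0.02714) S
|Y| = 0.02785 S → |Z| = 1/|Y| = 35.90 Ω, ∠Z = −∠Y = -77.03°

27.85 mS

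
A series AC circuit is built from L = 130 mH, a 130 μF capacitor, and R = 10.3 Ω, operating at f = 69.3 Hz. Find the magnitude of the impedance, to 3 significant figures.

40.3 Ω

ω = 2πf = 435.4 rad/s
X_L = ωL = 56.6 Ω
X_C = 1/(ωC) = 17.7 Ω
Net reactance X = X_L − X_C = 38.9 Ω
Z = 10.3 + j38.9 Ω
|Z| = √(10.3² + 38.9²) = 40.3 Ω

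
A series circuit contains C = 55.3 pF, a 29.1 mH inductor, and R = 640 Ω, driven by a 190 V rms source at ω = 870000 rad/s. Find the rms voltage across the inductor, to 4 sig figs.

X_L = ωL = 25320 Ω
X_C = 1/(ωC) = 20790 Ω
Net reactance X = X_L − X_C = 4532 Ω
Z = 640.0 + j4532 Ω
|Z| = √(640.0² + 4532²) = 4577 Ω
I = V/|Z| = 41.51 mA
V_L = I·|Z_L| = 0.04151 × 25320 = 1051 V

1051 V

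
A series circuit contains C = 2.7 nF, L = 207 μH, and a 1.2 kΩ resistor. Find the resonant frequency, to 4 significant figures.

212.9 kHz

ω₀ = 1/√(LC) = 1/√(0.000207 × 2.7e-09) = 1.338e+06 rad/s
f₀ = ω₀/(2π) = 212.9 kHz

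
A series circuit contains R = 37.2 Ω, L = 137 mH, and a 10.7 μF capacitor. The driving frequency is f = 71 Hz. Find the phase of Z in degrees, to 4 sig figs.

ω = 2πf = 446.1 rad/s
X_L = ωL = 61.12 Ω
X_C = 1/(ωC) = 209.5 Ω
Net reactance X = X_L − X_C = -148.4 Ω
Z = 37.20 − j148.4 Ω
|Z| = √(37.20² + 148.4²) = 153.0 Ω
∠Z = arctan(-148.4/37.20) = -75.93°

-75.93°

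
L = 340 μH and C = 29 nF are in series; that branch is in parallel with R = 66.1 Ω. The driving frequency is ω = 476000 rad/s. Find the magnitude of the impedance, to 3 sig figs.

X_L = ωL = 162 Ω
X_C = 1/(ωC) = 72.4 Ω
Branch 1: Z₁ = R = 66.1 Ω
Branch 2 (series LC): Z₂ = j(X_L − X_C) = j89.4 Ω
Parallel: Z = Z₁Z₂/(Z₁+Z₂), |Z| = 53.1 Ω, ∠Z = 36.5°

53.1 Ω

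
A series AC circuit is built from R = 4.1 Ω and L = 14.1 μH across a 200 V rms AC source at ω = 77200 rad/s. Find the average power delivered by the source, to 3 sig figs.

X_L = ωL = 1.09 Ω
Z = 4.10 + j1.09 Ω
|Z| = √(4.10² + 1.09²) = 4.24 Ω
∠Z = arctan(1.09/4.10) = 14.9°
I = V/|Z| = 47.1 A
P = VI cos φ = 200 × 47.1 × cos(14.9°) = 9.11 kW

9.11 kW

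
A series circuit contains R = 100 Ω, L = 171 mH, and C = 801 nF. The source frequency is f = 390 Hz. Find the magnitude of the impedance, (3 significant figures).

ω = 2πf = 2450 rad/s
X_L = ωL = 419 Ω
X_C = 1/(ωC) = 509 Ω
Net reactance X = X_L − X_C = -90.4 Ω
Z = 100 − j90.4 Ω
|Z| = √(100² + 90.4²) = 135 Ω

135 Ω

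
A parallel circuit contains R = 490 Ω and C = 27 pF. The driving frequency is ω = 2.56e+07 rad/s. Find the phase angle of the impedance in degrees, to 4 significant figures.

-18.71°

X_C = 1/(ωC) = 1447 Ω
Parallel: admittances add. Y = 1/R + jωC
Y = (0.002041 + j0.0006912) S
|Y| = 0.002155 S → |Z| = 1/|Y| = 464.1 Ω, ∠Z = −∠Y = -18.71°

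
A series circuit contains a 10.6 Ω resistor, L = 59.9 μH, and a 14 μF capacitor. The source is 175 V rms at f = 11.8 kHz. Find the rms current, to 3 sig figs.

ω = 2πf = 74140 rad/s
X_L = ωL = 4.44 Ω
X_C = 1/(ωC) = 0.963 Ω
Net reactance X = X_L − X_C = 3.48 Ω
Z = 10.6 + j3.48 Ω
|Z| = √(10.6² + 3.48²) = 11.2 Ω
I = V/|Z| = 175/11.2 = 15.7 A

15.7 A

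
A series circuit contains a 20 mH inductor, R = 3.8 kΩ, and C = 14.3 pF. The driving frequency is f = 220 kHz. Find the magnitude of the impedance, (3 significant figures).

23300 Ω

ω = 2πf = 1.382e+06 rad/s
X_L = ωL = 27600 Ω
X_C = 1/(ωC) = 50600 Ω
Net reactance X = X_L − X_C = -22900 Ω
Z = 3800 − j22900 Ω
|Z| = √(3800² + 22900²) = 23300 Ω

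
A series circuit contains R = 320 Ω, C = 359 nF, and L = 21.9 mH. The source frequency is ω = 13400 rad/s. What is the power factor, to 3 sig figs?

0.966

X_L = ωL = 293 Ω
X_C = 1/(ωC) = 208 Ω
Net reactance X = X_L − X_C = 85.6 Ω
Z = 320 + j85.6 Ω
|Z| = √(320² + 85.6²) = 331 Ω
∠Z = arctan(85.6/320) = 15.0°
cos φ = cos(15.0°) = 0.966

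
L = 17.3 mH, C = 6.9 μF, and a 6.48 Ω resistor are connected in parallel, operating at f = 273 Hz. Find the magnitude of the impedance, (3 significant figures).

ω = 2πf = 1715 rad/s
X_L = ωL = 29.7 Ω
X_C = 1/(ωC) = 84.5 Ω
Parallel: admittances add. Y = 1/R + 1/(jωL) + jωC
Y = (0.154 − j0.0219) S
|Y| = 0.156 S → |Z| = 1/|Y| = 6.42 Ω, ∠Z = −∠Y = 8.06°

6.42 Ω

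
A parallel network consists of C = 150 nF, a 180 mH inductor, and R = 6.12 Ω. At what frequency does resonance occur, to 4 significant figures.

ω₀ = 1/√(LC) = 1/√(0.18 × 1.5e-07) = 6086 rad/s
f₀ = ω₀/(2π) = 968.6 Hz

968.6 Hz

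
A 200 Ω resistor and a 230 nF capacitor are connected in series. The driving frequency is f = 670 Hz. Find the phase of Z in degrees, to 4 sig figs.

ω = 2πf = 4210 rad/s
X_C = 1/(ωC) = 1033 Ω
Z = 200.0 − j1033 Ω
|Z| = √(200.0² + 1033²) = 1052 Ω
∠Z = arctan(-1033/200.0) = -79.04°

-79.04°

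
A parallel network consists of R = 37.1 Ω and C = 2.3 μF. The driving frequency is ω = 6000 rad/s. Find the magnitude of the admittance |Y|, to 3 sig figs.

X_C = 1/(ωC) = 72.5 Ω
Parallel: admittances add. Y = 1/R + jωC
Y = (0.0270 + j0.0138) S
|Y| = 0.0303 S → |Z| = 1/|Y| = 33.0 Ω, ∠Z = −∠Y = -27.1°

30.3 mS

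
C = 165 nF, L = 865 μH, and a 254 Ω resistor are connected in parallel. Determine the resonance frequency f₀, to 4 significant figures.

ω₀ = 1/√(LC) = 1/√(0.000865 × 1.65e-07) = 83700 rad/s
f₀ = ω₀/(2π) = 13.32 kHz

13.32 kHz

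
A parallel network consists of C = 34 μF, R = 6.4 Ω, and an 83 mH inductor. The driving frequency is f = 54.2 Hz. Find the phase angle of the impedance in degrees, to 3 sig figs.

ω = 2πf = 340.5 rad/s
X_L = ωL = 28.3 Ω
X_C = 1/(ωC) = 86.4 Ω
Parallel: admittances add. Y = 1/R + 1/(jωL) + jωC
Y = (0.156 − j0.0238) S
|Y| = 0.158 S → |Z| = 1/|Y| = 6.33 Ω, ∠Z = −∠Y = 8.66°

8.66°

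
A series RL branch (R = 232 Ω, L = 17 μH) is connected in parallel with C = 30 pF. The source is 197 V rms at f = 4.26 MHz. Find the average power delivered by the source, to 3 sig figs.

34.5 W

ω = 2πf = 2.677e+07 rad/s
X_L = ωL = 455 Ω
X_C = 1/(ωC) = 1250 Ω
Branch 1 (R+jX_L): Z₁ = 232 + j455 Ω, |Z₁| = 511 Ω
Branch 2 (−jX_C): Z₂ = −j1250 Ω
Parallel: Z = Z₁Z₂/(Z₁+Z₂), |Z| = 772 Ω, ∠Z = 46.6°
I = V/|Z| = 255 mA
P = VI cos φ = 197 × 0.255 × cos(46.6°) = 34.5 W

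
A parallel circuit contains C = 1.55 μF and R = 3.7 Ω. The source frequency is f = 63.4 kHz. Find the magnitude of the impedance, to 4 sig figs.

ω = 2πf = 398400 rad/s
X_C = 1/(ωC) = 1.620 Ω
Parallel: admittances add. Y = 1/R + jωC
Y = (0.2703 + j0.6174) S
|Y| = 0.6740 S → |Z| = 1/|Y| = 1.484 Ω, ∠Z = −∠Y = -66.36°

1.484 Ω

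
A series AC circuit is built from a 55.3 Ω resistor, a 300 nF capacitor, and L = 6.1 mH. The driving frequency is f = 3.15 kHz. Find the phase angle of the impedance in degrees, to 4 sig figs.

-40.77°

ω = 2πf = 19790 rad/s
X_L = ωL = 120.7 Ω
X_C = 1/(ωC) = 168.4 Ω
Net reactance X = X_L − X_C = -47.69 Ω
Z = 55.30 − j47.69 Ω
|Z| = √(55.30² + 47.69²) = 73.02 Ω
∠Z = arctan(-47.69/55.30) = -40.77°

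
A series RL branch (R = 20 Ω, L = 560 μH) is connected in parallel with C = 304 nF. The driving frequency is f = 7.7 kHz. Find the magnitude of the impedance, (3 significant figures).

50.3 Ω

ω = 2πf = 48380 rad/s
X_L = ωL = 27.1 Ω
X_C = 1/(ωC) = 68.0 Ω
Branch 1 (R+jX_L): Z₁ = 20.0 + j27.1 Ω, |Z₁| = 33.7 Ω
Branch 2 (−jX_C): Z₂ = −j68.0 Ω
Parallel: Z = Z₁Z₂/(Z₁+Z₂), |Z| = 50.3 Ω, ∠Z = 27.5°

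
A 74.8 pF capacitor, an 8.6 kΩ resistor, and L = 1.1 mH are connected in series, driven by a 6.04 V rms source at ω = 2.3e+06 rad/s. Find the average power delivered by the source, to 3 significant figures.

X_L = ωL = 2530 Ω
X_C = 1/(ωC) = 5810 Ω
Net reactance X = X_L − X_C = -3280 Ω
Z = 8600 − j3280 Ω
|Z| = √(8600² + 3280²) = 9210 Ω
∠Z = arctan(-3280/8600) = -20.9°
I = V/|Z| = 656 μA
P = VI cos φ = 6.04 × 0.000656 × cos(-20.9°) = 3.70 mW

3.70 mW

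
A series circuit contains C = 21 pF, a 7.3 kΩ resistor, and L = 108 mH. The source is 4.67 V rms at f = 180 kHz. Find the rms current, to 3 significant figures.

ω = 2πf = 1.131e+06 rad/s
X_L = ωL = 122000 Ω
X_C = 1/(ωC) = 42100 Ω
Net reactance X = X_L − X_C = 80000 Ω
Z = 7300 + j80000 Ω
|Z| = √(7300² + 80000²) = 80400 Ω
I = V/|Z| = 4.67/80400 = 58.1 μA

58.1 μA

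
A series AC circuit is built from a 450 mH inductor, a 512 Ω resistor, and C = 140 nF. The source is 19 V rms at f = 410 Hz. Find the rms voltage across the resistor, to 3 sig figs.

ω = 2πf = 2576 rad/s
X_L = ωL = 1160 Ω
X_C = 1/(ωC) = 2770 Ω
Net reactance X = X_L − X_C = -1610 Ω
Z = 512 − j1610 Ω
|Z| = √(512² + 1610²) = 1690 Ω
I = V/|Z| = 11.2 mA
V_R = I·|Z_R| = 0.0112 × 512 = 5.75 V

5.75 V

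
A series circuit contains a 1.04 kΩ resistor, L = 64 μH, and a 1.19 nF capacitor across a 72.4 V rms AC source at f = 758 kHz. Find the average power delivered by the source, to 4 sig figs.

4.965 W

ω = 2πf = 4.763e+06 rad/s
X_L = ωL = 304.8 Ω
X_C = 1/(ωC) = 176.4 Ω
Net reactance X = X_L − X_C = 128.4 Ω
Z = 1040 + j128.4 Ω
|Z| = √(1040² + 128.4²) = 1048 Ω
∠Z = arctan(128.4/1040) = 7.036°
I = V/|Z| = 69.09 mA
P = VI cos φ = 72.4 × 0.06909 × cos(7.036°) = 4.965 W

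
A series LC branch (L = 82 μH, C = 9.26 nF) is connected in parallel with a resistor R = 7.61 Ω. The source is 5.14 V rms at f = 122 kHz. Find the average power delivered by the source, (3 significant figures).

3.47 W

ω = 2πf = 766500 rad/s
X_L = ωL = 62.9 Ω
X_C = 1/(ωC) = 141 Ω
Branch 1: Z₁ = R = 7.61 Ω
Branch 2 (series LC): Z₂ = j(X_L − X_C) = −j78.0 Ω
Parallel: Z = Z₁Z₂/(Z₁+Z₂), |Z| = 7.57 Ω, ∠Z = -5.57°
I = V/|Z| = 679 mA
P = VI cos φ = 5.14 × 0.679 × cos(-5.57°) = 3.47 W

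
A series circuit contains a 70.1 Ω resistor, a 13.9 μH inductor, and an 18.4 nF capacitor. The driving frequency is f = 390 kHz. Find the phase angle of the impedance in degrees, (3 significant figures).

9.62°

ω = 2πf = 2.45e+06 rad/s
X_L = ωL = 34.1 Ω
X_C = 1/(ωC) = 22.2 Ω
Net reactance X = X_L − X_C = 11.9 Ω
Z = 70.1 + j11.9 Ω
|Z| = √(70.1² + 11.9²) = 71.1 Ω
∠Z = arctan(11.9/70.1) = 9.62°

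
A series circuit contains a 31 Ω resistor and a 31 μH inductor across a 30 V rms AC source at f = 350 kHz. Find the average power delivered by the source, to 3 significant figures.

ω = 2πf = 2.199e+06 rad/s
X_L = ωL = 68.2 Ω
Z = 31.0 + j68.2 Ω
|Z| = √(31.0² + 68.2²) = 74.9 Ω
∠Z = arctan(68.2/31.0) = 65.5°
I = V/|Z| = 401 mA
P = VI cos φ = 30 × 0.401 × cos(65.5°) = 4.97 W

4.97 W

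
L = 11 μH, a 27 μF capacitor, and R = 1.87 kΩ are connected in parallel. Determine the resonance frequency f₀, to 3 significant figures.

ω₀ = 1/√(LC) = 1/√(1.1e-05 × 2.7e-05) = 58030 rad/s
f₀ = ω₀/(2π) = 9.24 kHz

9.24 kHz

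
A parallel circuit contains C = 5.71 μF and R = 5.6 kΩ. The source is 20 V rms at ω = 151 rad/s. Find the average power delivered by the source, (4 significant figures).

71.43 mW

X_C = 1/(ωC) = 1160 Ω
Parallel: admittances add. Y = 1/R + jωC
Y = (0.0001786 + j0.0008622) S
|Y| = 0.0008805 S → |Z| = 1/|Y| = 1136 Ω, ∠Z = −∠Y = -78.30°
I = V/|Z| = 17.61 mA
P = VI cos φ = 20 × 0.01761 × cos(-78.30°) = 71.43 mW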